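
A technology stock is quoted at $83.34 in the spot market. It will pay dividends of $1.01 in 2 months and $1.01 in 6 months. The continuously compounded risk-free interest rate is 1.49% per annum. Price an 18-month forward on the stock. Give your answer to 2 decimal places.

$83.17

PV(dividends) I = 1.01·e^(−0.0149·2/12) + 1.01·e^(−0.0149·6/12)
I = 1.0075 + 1.0025 = 2.0100
F = (S − I)·e^(rT) = (83.34 − 2.0100) · e^(0.0149·18/12)
= 81.3300 · e^0.022350 = 81.3300 × 1.022602 = $83.17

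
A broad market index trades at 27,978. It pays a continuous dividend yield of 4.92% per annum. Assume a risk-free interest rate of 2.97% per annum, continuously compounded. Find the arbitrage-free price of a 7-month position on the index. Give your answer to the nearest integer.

27,662

F = S·e^((r − q)T) = 27978 · e^((0.0297 − 0.0492) × 7/12)
= 27978 · e^-0.011375 = 27978 × 0.988689
F = 27,662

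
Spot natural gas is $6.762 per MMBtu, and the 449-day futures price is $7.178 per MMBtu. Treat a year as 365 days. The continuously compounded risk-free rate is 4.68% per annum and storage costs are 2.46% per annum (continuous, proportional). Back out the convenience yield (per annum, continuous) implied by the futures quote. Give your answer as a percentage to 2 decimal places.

F = S·e^((r+u−y)T) ⇒ (r+u−y) = ln(F/S)/T
ln(7.178/6.762) = 0.059702; /T ⇒ 0.048533
y = r + u − ln(F/S)/T = 0.0468 + 0.0246 − 0.048533 = 0.022867
y = 2.29%

2.29%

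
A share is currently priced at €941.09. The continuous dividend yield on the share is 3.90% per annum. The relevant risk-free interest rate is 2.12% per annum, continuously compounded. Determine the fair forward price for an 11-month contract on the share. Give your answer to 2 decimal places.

€925.86

F = S·e^((r − q)T) = 941.09 · e^((0.0212 − 0.0390) × 11/12)
= 941.09 · e^-0.016317 = 941.09 × 0.983815
F = €925.86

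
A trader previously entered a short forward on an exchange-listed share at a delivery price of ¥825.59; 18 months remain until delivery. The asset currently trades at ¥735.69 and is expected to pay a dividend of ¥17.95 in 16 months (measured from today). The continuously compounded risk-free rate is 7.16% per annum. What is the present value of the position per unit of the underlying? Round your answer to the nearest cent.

¥22.14

PV(remaining dividends) I = 17.95·e^(−0.0716·16/12) = 16.3156
Current forward F = (S − I)·e^(rT) = (735.69 − 16.3156)·e^(0.0716·18/12) = 719.3744 × 1.113380 = 800.9371
Value (long) = (F − K)·e^(−rT) = (800.9371 − 825.59) × 0.898166 = -22.1424
Short position value = −(long value) = ¥22.14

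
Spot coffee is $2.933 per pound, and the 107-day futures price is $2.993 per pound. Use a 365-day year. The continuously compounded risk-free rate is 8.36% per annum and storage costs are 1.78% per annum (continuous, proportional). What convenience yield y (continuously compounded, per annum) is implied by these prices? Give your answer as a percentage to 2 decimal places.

3.23%

F = S·e^((r+u−y)T) ⇒ (r+u−y) = ln(F/S)/T
ln(2.993/2.933) = 0.020250; /T ⇒ 0.069077
y = r + u − ln(F/S)/T = 0.0836 + 0.0178 − 0.069077 = 0.032323
y = 3.23%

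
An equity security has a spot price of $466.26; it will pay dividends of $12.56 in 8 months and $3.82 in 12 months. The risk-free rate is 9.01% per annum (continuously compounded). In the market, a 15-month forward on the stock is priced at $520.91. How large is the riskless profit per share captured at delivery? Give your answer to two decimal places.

PV(dividends) I = 12.56·e^(−0.0901·8/12) + 3.82·e^(−0.0901·12/12) = 15.3186
Fair forward F* = (S − I)·e^(rT) = (466.26 − 15.3186)·e^0.112625 = 450.9414 × 1.119212 = 504.6990
Market $520.91 > fair 504.6990: forward overpriced → cash-and-carry (borrow at r, buy the stock and collect the dividends, short the forward).
Profit at T = |F_mkt − F*| = |520.91 − 504.6990| = $16.21 per share

$16.21 per share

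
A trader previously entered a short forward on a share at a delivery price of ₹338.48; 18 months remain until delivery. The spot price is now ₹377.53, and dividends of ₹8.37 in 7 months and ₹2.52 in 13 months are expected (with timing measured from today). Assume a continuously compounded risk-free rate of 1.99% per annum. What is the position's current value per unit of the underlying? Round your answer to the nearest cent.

PV(remaining dividends) I = 8.37·e^(−0.0199·7/12) + 2.52·e^(−0.0199·13/12) = 10.7397
Current forward F = (S − I)·e^(rT) = (377.53 − 10.7397)·e^(0.0199·18/12) = 366.7903 × 1.030300 = 377.9040
Value (long) = (F − K)·e^(−rT) = (377.9040 − 338.48) × 0.970591 = 38.2646
Short position value = −(long value) = -₹38.26

-₹38.26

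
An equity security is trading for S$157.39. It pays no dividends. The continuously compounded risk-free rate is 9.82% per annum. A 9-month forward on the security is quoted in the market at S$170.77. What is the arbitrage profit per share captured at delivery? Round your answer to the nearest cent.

Fair forward: F* = S·e^(carry·T), with carry = r = 0.0982
F* = 157.39 · e^(0.0982 × 9/12) = 157.39 · e^0.073650 = 157.39 × 1.076430 = S$169.4193
Market S$170.77 > fair S$169.4193: forward overpriced → cash-and-carry (buy spot, short the forward).
At maturity, profit = |F_mkt − F*| = |170.77 − 169.4193| = S$1.35 per share

S$1.35 per share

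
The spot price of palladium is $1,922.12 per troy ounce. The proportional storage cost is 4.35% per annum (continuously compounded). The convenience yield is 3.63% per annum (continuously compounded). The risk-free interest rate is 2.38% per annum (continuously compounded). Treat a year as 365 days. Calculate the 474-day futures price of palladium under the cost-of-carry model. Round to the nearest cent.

$2,001.08 per troy ounce

Net carry = r + u − y = 0.0238 + 0.0435 − 0.0363 = 0.0310
F = S·e^((r+u−y)T) = 1922.12 · e^(0.0310 × 474/365) = 1922.12 · e^0.04025753
= 1922.12 × 1.04107885 = $2,001.08 per troy ounce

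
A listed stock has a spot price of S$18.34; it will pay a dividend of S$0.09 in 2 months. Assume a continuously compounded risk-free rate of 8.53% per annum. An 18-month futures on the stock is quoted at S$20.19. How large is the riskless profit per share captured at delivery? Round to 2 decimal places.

PV(dividends) I = 0.09·e^(−0.0853·2/12) = 0.0887
Fair futures F* = (S − I)·e^(rT) = (18.34 − 0.0887)·e^0.127950 = 18.2513 × 1.136496 = 20.7425
Market S$20.19 < fair 20.7425: forward underpriced → reverse cash-and-carry (short the stock, invest proceeds at r, pay the dividends, go long the forward).
Profit at T = |F_mkt − F*| = |20.19 − 20.7425| = S$0.55 per share

S$0.55 per share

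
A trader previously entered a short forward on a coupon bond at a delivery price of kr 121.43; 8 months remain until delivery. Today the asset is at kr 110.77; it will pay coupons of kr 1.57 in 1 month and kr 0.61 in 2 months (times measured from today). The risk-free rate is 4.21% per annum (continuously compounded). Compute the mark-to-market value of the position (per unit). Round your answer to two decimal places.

PV(remaining coupons) I = 1.57·e^(−0.0421·1/12) + 0.61·e^(−0.0421·2/12) = 2.1702
Current forward F = (S − I)·e^(rT) = (110.77 − 2.1702)·e^(0.0421·8/12) = 108.5998 × 1.028464 = 111.6910
Value (long) = (F − K)·e^(−rT) = (111.6910 − 121.43) × 0.972324 = -9.4695
Short position value = −(long value) = kr 9.47

kr 9.47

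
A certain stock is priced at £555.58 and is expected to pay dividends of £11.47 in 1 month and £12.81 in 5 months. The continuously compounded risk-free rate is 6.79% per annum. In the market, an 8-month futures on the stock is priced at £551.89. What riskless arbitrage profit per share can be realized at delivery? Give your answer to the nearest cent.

£4.45 per share

PV(dividends) I = 11.47·e^(−0.0679·1/12) + 12.81·e^(−0.0679·5/12) = 23.8579
Fair futures F* = (S − I)·e^(rT) = (555.58 − 23.8579)·e^0.045267 = 531.7221 × 1.046307 = 556.3446
Market £551.89 < fair 556.3446: forward underpriced → reverse cash-and-carry (short the stock, invest proceeds at r, pay the dividends, go long the forward).
Profit at T = |F_mkt − F*| = |551.89 − 556.3446| = £4.45 per share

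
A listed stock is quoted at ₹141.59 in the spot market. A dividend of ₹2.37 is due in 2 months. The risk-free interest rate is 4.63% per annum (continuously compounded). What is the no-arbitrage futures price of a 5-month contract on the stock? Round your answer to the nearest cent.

₹141.95

PV(dividends) I = 2.37·e^(−0.0463·2/12)
I = 2.3518
F = (S − I)·e^(rT) = (141.59 − 2.3518) · e^(0.0463·5/12)
= 139.2382 · e^0.019292 = 139.2382 × 1.019479 = ₹141.95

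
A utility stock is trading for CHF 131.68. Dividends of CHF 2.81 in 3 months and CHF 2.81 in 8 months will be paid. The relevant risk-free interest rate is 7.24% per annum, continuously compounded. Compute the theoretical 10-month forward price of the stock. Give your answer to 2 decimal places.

CHF 134.09

PV(dividends) I = 2.81·e^(−0.0724·3/12) + 2.81·e^(−0.0724·8/12)
I = 2.7596 + 2.6776 = 5.4372
F = (S − I)·e^(rT) = (131.68 − 5.4372) · e^(0.0724·10/12)
= 126.2428 · e^0.060333 = 126.2428 × 1.062190 = CHF 134.09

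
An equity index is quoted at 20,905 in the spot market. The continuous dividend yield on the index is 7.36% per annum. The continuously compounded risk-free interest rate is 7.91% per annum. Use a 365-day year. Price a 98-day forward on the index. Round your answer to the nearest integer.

20,936

F = S·e^((r − q)T) = 20905 · e^((0.0791 − 0.0736) × 98/365)
= 20905 · e^0.001477 = 20905 × 1.001478
F = 20,936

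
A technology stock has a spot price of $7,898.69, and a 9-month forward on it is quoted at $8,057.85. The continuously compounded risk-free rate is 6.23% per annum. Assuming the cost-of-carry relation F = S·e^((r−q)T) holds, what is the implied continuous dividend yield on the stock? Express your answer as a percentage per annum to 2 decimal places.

From F = S·e^((r−q)T): (r − q) = ln(F/S)/T
ln(8057.85/7898.69) = ln(1.020150) = 0.019950
(r − q) = 0.019950 / (9/12) = 0.026600
q = r − ln(F/S)/T = 0.0623 − 0.026600 = 0.035700
q = 3.57%

3.57%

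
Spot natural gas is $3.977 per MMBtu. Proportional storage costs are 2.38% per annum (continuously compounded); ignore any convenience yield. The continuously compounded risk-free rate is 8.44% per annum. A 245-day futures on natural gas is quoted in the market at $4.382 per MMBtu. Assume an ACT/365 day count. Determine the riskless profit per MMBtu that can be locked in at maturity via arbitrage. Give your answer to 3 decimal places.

$0.105 per MMBtu

Fair futures: F* = S·e^(carry·T), with carry = (r + u) = 0.0844 + 0.0238 = 0.1082
F* = 3.977 · e^(0.1082 × 245/365) = 3.977 · e^0.072627 = 3.977 × 1.075329 = $4.2766
Market $4.382 > fair $4.2766: forward overpriced → cash-and-carry (buy spot, short the forward).
At maturity, profit = |F_mkt − F*| = |4.382 − 4.2766| = $0.105 per MMBtu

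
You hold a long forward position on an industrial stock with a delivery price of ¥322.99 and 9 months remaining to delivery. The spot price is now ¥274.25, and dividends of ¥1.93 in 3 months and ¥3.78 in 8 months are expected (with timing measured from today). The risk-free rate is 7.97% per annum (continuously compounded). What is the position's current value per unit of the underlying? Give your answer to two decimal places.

-¥35.48

PV(remaining dividends) I = 1.93·e^(−0.0797·3/12) + 3.78·e^(−0.0797·8/12) = 5.4763
Current forward F = (S − I)·e^(rT) = (274.25 − 5.4763)·e^(0.0797·9/12) = 268.7737 × 1.061598 = 285.3296
Value (long) = (F − K)·e^(−rT) = (285.3296 − 322.99) × 0.941976 = -35.4752
Value = -¥35.48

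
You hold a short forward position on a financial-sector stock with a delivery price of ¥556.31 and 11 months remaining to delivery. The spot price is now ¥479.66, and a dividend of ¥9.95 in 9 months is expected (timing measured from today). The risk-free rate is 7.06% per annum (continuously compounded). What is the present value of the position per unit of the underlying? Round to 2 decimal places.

PV(remaining dividends) I = 9.95·e^(−0.0706·9/12) = 9.4369
Current forward F = (S − I)·e^(rT) = (479.66 − 9.4369)·e^(0.0706·11/12) = 470.2231 × 1.066857 = 501.6608
Value (long) = (F − K)·e^(−rT) = (501.6608 − 556.31) × 0.937333 = -51.2245
Short position value = −(long value) = ¥51.22

¥51.22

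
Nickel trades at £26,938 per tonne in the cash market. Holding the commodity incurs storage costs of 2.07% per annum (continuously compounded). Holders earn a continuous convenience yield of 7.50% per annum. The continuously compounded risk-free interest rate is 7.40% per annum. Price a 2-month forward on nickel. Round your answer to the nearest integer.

Net carry = r + u − y = 0.0740 + 0.0207 − 0.0750 = 0.0197
F = S·e^((r+u−y)T) = 26938 · e^(0.0197 × 2/12) = 26938 · e^0.003283
= 26938 × 1.003288 = £27,027 per tonne

£27,027 per tonne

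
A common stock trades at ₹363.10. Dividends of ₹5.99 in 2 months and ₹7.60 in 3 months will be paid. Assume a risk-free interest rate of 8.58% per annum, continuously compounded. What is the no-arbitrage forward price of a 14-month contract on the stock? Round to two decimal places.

₹386.58

PV(dividends) I = 5.99·e^(−0.0858·2/12) + 7.60·e^(−0.0858·3/12)
I = 5.9050 + 7.4387 = 13.3437
F = (S − I)·e^(rT) = (363.10 − 13.3437) · e^(0.0858·14/12)
= 349.7563 · e^0.100100 = 349.7563 × 1.105281 = ₹386.58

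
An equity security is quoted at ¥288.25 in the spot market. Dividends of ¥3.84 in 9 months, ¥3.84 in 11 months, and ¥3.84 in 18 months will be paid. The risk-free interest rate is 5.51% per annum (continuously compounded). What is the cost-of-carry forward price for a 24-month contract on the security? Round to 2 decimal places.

PV(dividends) I = 3.84·e^(−0.0551·9/12) + 3.84·e^(−0.0551·11/12) + 3.84·e^(−0.0551·18/12)
I = 3.6845 + 3.6509 + 3.5354 = 10.8708
F = (S − I)·e^(rT) = (288.25 − 10.8708) · e^(0.0551·24/12)
= 277.3792 · e^0.110200 = 277.3792 × 1.116501 = ¥309.69

¥309.69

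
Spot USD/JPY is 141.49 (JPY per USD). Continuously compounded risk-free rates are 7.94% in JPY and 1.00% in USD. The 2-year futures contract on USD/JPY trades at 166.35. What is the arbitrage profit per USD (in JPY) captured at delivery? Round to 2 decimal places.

3.79 per USD (in JPY)

Fair futures: F* = S·e^(carry·T), with carry = (r_JPY − r_USD) = 0.0794 − 0.0100 = 0.0694
F* = 141.49 · e^(0.0694 × 2) = 141.49 · e^0.138800 = 141.49 × 1.148894 = 162.5570
Market 166.35 > fair 162.5570: forward overpriced → cash-and-carry (buy spot, short the forward).
At maturity, profit = |F_mkt − F*| = |166.35 − 162.5570| = 3.79 per USD (in JPY)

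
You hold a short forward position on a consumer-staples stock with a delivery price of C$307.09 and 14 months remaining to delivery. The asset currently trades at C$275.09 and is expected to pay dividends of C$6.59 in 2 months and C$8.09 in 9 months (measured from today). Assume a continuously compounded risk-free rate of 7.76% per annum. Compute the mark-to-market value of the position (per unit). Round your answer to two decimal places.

C$19.56

PV(remaining dividends) I = 6.59·e^(−0.0776·2/12) + 8.09·e^(−0.0776·9/12) = 14.1379
Current forward F = (S − I)·e^(rT) = (275.09 − 14.1379)·e^(0.0776·14/12) = 260.9521 × 1.094758 = 285.6794
Value (long) = (F − K)·e^(−rT) = (285.6794 − 307.09) × 0.913444 = -19.5574
Short position value = −(long value) = C$19.56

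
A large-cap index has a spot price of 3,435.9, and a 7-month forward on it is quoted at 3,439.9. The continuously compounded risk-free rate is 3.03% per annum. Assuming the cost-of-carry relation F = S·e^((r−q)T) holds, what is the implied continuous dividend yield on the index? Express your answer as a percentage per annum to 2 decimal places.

2.83%

From F = S·e^((r−q)T): (r − q) = ln(F/S)/T
ln(3439.9/3435.9) = ln(1.001164) = 0.001163
(r − q) = 0.001163 / (7/12) = 0.001994
q = r − ln(F/S)/T = 0.0303 − 0.001994 = 0.028306
q = 2.83%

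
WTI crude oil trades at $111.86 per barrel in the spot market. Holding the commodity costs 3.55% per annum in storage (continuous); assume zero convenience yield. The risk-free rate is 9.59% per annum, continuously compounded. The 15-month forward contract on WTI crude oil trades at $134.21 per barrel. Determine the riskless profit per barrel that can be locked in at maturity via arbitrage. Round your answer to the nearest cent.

Fair forward: F* = S·e^(carry·T), with carry = (r + u) = 0.0959 + 0.0355 = 0.1314
F* = 111.86 · e^(0.1314 × 15/12) = 111.86 · e^0.164250 = 111.86 × 1.178509 = $131.8280
Market $134.21 > fair $131.8280: forward overpriced → cash-and-carry (buy spot, short the forward).
At maturity, profit = |F_mkt − F*| = |134.21 − 131.8280| = $2.38 per barrel

$2.38 per barrel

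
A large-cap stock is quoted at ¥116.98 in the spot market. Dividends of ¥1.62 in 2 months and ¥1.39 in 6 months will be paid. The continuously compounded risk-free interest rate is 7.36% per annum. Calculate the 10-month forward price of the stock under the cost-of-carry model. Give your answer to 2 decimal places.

PV(dividends) I = 1.62·e^(−0.0736·2/12) + 1.39·e^(−0.0736·6/12)
I = 1.6002 + 1.3398 = 2.9400
F = (S − I)·e^(rT) = (116.98 − 2.9400) · e^(0.0736·10/12)
= 114.0400 · e^0.061333 = 114.0400 × 1.063253 = ¥121.25

¥121.25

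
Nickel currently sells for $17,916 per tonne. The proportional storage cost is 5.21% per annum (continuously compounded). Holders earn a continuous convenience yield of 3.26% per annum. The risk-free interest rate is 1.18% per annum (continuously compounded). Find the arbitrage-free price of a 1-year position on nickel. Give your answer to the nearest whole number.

$18,486 per tonne

Net carry = r + u − y = 0.0118 + 0.0521 − 0.0326 = 0.0313
F = S·e^((r+u−y)T) = 17916 · e^(0.0313 × 1) = 17916 · e^0.031300
= 17916 × 1.031795 = $18,486 per tonne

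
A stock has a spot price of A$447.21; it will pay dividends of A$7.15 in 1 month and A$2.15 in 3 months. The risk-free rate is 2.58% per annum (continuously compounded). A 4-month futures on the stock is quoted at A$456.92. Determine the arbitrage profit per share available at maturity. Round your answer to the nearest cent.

A$15.20 per share

PV(dividends) I = 7.15·e^(−0.0258·1/12) + 2.15·e^(−0.0258·3/12) = 9.2708
Fair futures F* = (S − I)·e^(rT) = (447.21 − 9.2708)·e^0.008600 = 437.9392 × 1.008637 = 441.7217
Market A$456.92 > fair 441.7217: forward overpriced → cash-and-carry (borrow at r, buy the stock and collect the dividends, short the forward).
Profit at T = |F_mkt − F*| = |456.92 − 441.7217| = A$15.20 per share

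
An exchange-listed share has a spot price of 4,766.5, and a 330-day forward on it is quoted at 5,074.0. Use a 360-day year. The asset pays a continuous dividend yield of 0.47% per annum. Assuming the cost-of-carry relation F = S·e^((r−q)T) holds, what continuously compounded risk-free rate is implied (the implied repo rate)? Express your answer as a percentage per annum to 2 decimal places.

From F = S·e^((r−q)T): (r − q) = ln(F/S)/T
ln(5074.0/4766.5) = ln(1.064513) = 0.062517
(r − q) = 0.062517 / (330/360) = 0.068200
r = ln(F/S)/T + q = 0.068200 + 0.0047 = 0.072900
r = 7.29%

7.29%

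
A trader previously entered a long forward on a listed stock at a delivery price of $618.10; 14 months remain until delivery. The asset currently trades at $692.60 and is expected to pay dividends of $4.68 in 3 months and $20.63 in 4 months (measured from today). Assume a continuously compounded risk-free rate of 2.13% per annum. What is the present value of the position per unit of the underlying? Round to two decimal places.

$64.53

PV(remaining dividends) I = 4.68·e^(−0.0213·3/12) + 20.63·e^(−0.0213·4/12) = 25.1392
Current forward F = (S − I)·e^(rT) = (692.60 − 25.1392)·e^(0.0213·14/12) = 667.4608 × 1.025161 = 684.2548
Value (long) = (F − K)·e^(−rT) = (684.2548 − 618.10) × 0.975456 = 64.5311
Value = $64.53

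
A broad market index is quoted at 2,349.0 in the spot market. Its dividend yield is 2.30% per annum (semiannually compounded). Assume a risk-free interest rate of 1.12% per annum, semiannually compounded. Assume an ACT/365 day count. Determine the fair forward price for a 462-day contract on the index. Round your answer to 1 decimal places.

2,314.5

F = S · (1+r/2)^(2T) / (1+q/2)^(2T)
= 2349.0 × 1.014237 / 1.029369 = 2349.0 × 0.985300
F = 2,314.5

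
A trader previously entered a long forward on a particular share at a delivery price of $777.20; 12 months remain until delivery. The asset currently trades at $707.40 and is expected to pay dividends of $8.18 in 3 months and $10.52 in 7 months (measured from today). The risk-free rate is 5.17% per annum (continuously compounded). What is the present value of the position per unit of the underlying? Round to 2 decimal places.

PV(remaining dividends) I = 8.18·e^(−0.0517·3/12) + 10.52·e^(−0.0517·7/12) = 18.2824
Current forward F = (S − I)·e^(rT) = (707.40 − 18.2824)·e^(0.0517·12/12) = 689.1176 × 1.053060 = 725.6822
Value (long) = (F − K)·e^(−rT) = (725.6822 − 777.20) × 0.949614 = -48.9220
Value = -$48.92

-$48.92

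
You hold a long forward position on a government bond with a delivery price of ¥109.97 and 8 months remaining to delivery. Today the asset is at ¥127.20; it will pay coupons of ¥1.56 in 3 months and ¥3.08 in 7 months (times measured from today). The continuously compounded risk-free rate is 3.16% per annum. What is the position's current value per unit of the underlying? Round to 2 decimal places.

¥14.95

PV(remaining coupons) I = 1.56·e^(−0.0316·3/12) + 3.08·e^(−0.0316·7/12) = 4.5715
Current forward F = (S − I)·e^(rT) = (127.20 − 4.5715)·e^(0.0316·8/12) = 122.6285 × 1.021290 = 125.2393
Value (long) = (F − K)·e^(−rT) = (125.2393 − 109.97) × 0.979154 = 14.9510
Value = ¥14.95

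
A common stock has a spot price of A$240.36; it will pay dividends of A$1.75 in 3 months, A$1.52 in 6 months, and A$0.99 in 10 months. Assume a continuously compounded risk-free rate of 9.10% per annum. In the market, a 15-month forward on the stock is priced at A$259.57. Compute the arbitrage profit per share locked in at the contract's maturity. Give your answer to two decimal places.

PV(dividends) I = 1.75·e^(−0.0910·3/12) + 1.52·e^(−0.0910·6/12) + 0.99·e^(−0.0910·10/12) = 4.0807
Fair forward F* = (S − I)·e^(rT) = (240.36 − 4.0807)·e^0.113750 = 236.2793 × 1.120472 = 264.7443
Market A$259.57 < fair 264.7443: forward underpriced → reverse cash-and-carry (short the stock, invest proceeds at r, pay the dividends, go long the forward).
Profit at T = |F_mkt − F*| = |259.57 − 264.7443| = A$5.17 per share

A$5.17 per share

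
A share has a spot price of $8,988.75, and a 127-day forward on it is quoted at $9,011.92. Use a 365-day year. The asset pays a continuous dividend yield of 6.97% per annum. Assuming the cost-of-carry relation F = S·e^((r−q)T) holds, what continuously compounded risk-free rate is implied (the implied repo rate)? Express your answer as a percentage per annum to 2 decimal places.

From F = S·e^((r−q)T): (r − q) = ln(F/S)/T
ln(9011.92/8988.75) = ln(1.002578) = 0.002575
(r − q) = 0.002575 / (127/365) = 0.007401
r = ln(F/S)/T + q = 0.007401 + 0.0697 = 0.077101
r = 7.71%

7.71%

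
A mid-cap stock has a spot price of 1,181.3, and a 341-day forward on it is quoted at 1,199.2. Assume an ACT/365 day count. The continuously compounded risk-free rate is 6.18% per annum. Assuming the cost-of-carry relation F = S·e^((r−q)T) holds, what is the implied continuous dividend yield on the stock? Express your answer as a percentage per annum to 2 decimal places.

4.57%

From F = S·e^((r−q)T): (r − q) = ln(F/S)/T
ln(1199.2/1181.3) = ln(1.015153) = 0.015039
(r − q) = 0.015039 / (341/365) = 0.016097
q = r − ln(F/S)/T = 0.0618 − 0.016097 = 0.045703
q = 4.57%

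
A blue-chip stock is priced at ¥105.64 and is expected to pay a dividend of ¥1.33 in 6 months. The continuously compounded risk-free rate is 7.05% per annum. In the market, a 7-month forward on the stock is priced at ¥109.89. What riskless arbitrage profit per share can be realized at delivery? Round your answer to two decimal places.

PV(dividends) I = 1.33·e^(−0.0705·6/12) = 1.2839
Fair forward F* = (S − I)·e^(rT) = (105.64 − 1.2839)·e^0.041125 = 104.3561 × 1.041982 = 108.7372
Market ¥109.89 > fair 108.7372: forward overpriced → cash-and-carry (borrow at r, buy the stock and collect the dividends, short the forward).
Profit at T = |F_mkt − F*| = |109.89 − 108.7372| = ¥1.15 per share

¥1.15 per share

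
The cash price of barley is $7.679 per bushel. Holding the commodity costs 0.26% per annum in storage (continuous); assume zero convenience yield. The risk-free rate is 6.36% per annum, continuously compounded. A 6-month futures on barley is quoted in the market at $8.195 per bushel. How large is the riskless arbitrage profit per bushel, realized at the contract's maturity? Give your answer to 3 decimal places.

Fair futures: F* = S·e^(carry·T), with carry = (r + u) = 0.0636 + 0.0026 = 0.0662
F* = 7.679 · e^(0.0662 × 6/12) = 7.679 · e^0.033100 = 7.679 × 1.033654 = $7.9374
Market $8.195 > fair $7.9374: forward overpriced → cash-and-carry (buy spot, short the forward).
At maturity, profit = |F_mkt − F*| = |8.195 − 7.9374| = $0.258 per bushel

$0.258 per bushel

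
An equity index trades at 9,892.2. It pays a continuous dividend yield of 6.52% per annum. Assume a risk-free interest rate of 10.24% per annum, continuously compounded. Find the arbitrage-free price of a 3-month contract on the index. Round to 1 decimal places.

9,984.6

F = S·e^((r − q)T) = 9892.2 · e^((0.1024 − 0.0652) × 3/12)
= 9892.2 · e^0.009300 = 9892.2 × 1.009343
F = 9,984.6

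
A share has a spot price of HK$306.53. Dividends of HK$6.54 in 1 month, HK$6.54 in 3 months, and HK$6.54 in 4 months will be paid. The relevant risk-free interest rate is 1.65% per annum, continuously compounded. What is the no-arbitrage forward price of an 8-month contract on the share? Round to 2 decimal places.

HK$290.16

PV(dividends) I = 6.54·e^(−0.0165·1/12) + 6.54·e^(−0.0165·3/12) + 6.54·e^(−0.0165·4/12)
I = 6.5310 + 6.5131 + 6.5041 = 19.5482
F = (S − I)·e^(rT) = (306.53 − 19.5482) · e^(0.0165·8/12)
= 286.9818 · e^0.011000 = 286.9818 × 1.011061 = HK$290.16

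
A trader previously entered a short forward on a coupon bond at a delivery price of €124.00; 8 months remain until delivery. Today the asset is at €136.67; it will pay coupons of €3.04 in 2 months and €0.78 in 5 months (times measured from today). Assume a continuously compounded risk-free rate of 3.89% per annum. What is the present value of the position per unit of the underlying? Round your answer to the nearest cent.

-€12.06

PV(remaining coupons) I = 3.04·e^(−0.0389·2/12) + 0.78·e^(−0.0389·5/12) = 3.7878
Current forward F = (S − I)·e^(rT) = (136.67 − 3.7878)·e^(0.0389·8/12) = 132.8822 × 1.026273 = 136.3734
Value (long) = (F − K)·e^(−rT) = (136.3734 − 124.00) × 0.974400 = 12.0566
Short position value = −(long value) = -€12.06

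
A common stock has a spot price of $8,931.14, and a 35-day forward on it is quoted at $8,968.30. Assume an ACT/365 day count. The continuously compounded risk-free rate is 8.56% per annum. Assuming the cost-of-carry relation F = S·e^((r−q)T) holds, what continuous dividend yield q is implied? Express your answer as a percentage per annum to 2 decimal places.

From F = S·e^((r−q)T): (r − q) = ln(F/S)/T
ln(8968.30/8931.14) = ln(1.004161) = 0.004152
(r − q) = 0.004152 / (35/365) = 0.043299
q = r − ln(F/S)/T = 0.0856 − 0.043299 = 0.042301
q = 4.23%

4.23%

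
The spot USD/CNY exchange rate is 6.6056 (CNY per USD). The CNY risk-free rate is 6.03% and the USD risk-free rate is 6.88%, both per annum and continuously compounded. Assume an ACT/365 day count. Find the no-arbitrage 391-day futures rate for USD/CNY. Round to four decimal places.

F = S·e^((r_CNY − r_USD)T) = 6.6056 · e^((0.0603 − 0.0688) × 391/365)
= 6.6056 · e^-0.009105 = 6.6056 × 0.990936
F = 6.5457 CNY per USD

6.5457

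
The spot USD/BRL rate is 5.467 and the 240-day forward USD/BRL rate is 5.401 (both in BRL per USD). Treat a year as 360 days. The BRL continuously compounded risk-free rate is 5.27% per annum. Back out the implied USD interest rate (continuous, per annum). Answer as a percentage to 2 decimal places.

7.09%

F = S·e^((r_BRL − r_USD)T) ⇒ r_USD = r_BRL − ln(F/S)/T
ln(5.401/5.467) = -0.012146; /(240/360) = -0.018219
r_USD = 0.0527 + 0.018219 = 0.070919
r_USD = 7.09%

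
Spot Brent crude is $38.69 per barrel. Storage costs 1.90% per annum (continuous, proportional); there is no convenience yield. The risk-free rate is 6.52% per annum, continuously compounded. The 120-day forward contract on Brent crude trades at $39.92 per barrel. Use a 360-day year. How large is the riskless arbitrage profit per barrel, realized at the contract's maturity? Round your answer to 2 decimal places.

$0.13 per barrel

Fair forward: F* = S·e^(carry·T), with carry = (r + u) = 0.0652 + 0.0190 = 0.0842
F* = 38.69 · e^(0.0842 × 120/360) = 38.69 · e^0.028067 = 38.69 × 1.028465 = $39.7913
Market $39.92 > fair $39.7913: forward overpriced → cash-and-carry (buy spot, short the forward).
At maturity, profit = |F_mkt − F*| = |39.92 − 39.7913| = $0.13 per barrel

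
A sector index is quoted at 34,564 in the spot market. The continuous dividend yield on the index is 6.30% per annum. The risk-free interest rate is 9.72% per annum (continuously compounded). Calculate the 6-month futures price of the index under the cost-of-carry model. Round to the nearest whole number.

35,160

F = S·e^((r − q)T) = 34564 · e^((0.0972 − 0.0630) × 6/12)
= 34564 · e^0.017100 = 34564 × 1.017247
F = 35,160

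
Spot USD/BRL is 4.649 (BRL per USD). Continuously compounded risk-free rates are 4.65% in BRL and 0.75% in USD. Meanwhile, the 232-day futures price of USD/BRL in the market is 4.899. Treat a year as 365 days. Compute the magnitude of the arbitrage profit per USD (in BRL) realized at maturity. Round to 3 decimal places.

Fair futures: F* = S·e^(carry·T), with carry = (r_BRL − r_USD) = 0.0465 − 0.0075 = 0.0390
F* = 4.649 · e^(0.0390 × 232/365) = 4.649 · e^0.024789 = 4.649 × 1.025099 = 4.7657
Market 4.899 > fair 4.7657: forward overpriced → cash-and-carry (buy spot, short the forward).
At maturity, profit = |F_mkt − F*| = |4.899 − 4.7657| = 0.133 per USD (in BRL)

0.133 per USD (in BRL)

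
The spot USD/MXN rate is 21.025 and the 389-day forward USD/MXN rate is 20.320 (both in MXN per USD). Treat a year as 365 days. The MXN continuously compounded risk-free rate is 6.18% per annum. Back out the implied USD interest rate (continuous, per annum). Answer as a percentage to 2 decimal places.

9.38%

F = S·e^((r_MXN − r_USD)T) ⇒ r_USD = r_MXN − ln(F/S)/T
ln(20.320/21.025) = -0.034107; /(389/365) = -0.032003
r_USD = 0.0618 + 0.032003 = 0.093803
r_USD = 9.38%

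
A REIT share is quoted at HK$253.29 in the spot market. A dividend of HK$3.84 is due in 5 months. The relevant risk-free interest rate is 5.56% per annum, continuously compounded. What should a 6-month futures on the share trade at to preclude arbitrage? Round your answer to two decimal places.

HK$256.57

PV(dividends) I = 3.84·e^(−0.0556·5/12)
I = 3.7521
F = (S − I)·e^(rT) = (253.29 − 3.7521) · e^(0.0556·6/12)
= 249.5379 · e^0.027800 = 249.5379 × 1.028190 = HK$256.57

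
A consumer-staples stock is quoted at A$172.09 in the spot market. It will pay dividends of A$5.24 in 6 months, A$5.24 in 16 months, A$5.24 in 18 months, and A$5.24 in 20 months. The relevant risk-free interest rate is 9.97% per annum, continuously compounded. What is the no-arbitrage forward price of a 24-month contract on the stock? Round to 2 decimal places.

A$187.45

PV(dividends) I = 5.24·e^(−0.0997·6/12) + 5.24·e^(−0.0997·16/12) + 5.24·e^(−0.0997·18/12) + 5.24·e^(−0.0997·20/12)
I = 4.9852 + 4.5877 + 4.5121 + 4.4378 = 18.5228
F = (S − I)·e^(rT) = (172.09 − 18.5228) · e^(0.0997·24/12)
= 153.5672 · e^0.199400 = 153.5672 × 1.220670 = A$187.45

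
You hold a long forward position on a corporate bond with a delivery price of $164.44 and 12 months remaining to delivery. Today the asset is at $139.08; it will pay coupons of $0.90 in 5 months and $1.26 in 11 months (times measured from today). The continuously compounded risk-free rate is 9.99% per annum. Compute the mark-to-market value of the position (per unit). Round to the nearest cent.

PV(remaining coupons) I = 0.90·e^(−0.0999·5/12) + 1.26·e^(−0.0999·11/12) = 2.0130
Current forward F = (S − I)·e^(rT) = (139.08 − 2.0130)·e^(0.0999·12/12) = 137.0670 × 1.105060 = 151.4673
Value (long) = (F − K)·e^(−rT) = (151.4673 − 164.44) × 0.904928 = -11.7394
Value = -$11.74

-$11.74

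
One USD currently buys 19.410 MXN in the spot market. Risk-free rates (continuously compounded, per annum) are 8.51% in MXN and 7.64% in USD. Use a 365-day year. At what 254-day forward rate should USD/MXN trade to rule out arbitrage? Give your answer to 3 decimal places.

F = S·e^((r_MXN − r_USD)T) = 19.410 · e^((0.0851 − 0.0764) × 254/365)
= 19.410 · e^0.006054 = 19.410 × 1.006072
F = 19.528 MXN per USD

19.528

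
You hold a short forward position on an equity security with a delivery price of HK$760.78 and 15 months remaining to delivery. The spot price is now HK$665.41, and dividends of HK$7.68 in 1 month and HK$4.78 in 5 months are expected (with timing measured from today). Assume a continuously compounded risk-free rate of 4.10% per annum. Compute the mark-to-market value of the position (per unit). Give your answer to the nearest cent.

PV(remaining dividends) I = 7.68·e^(−0.0410·1/12) + 4.78·e^(−0.0410·5/12) = 12.3528
Current forward F = (S − I)·e^(rT) = (665.41 − 12.3528)·e^(0.0410·15/12) = 653.0572 × 1.052586 = 687.3989
Value (long) = (F − K)·e^(−rT) = (687.3989 − 760.78) × 0.950041 = -69.7151
Short position value = −(long value) = HK$69.72

HK$69.72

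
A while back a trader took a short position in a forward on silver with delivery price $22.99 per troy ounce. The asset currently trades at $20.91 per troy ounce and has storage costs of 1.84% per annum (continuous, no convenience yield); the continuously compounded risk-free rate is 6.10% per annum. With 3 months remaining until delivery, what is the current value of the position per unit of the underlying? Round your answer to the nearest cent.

$1.64 per troy ounce

Current fair forward for the remaining 3 months: F = S·e^((r + u)·T), (r + u) = 0.0610 + 0.0184 = 0.0794
F = 20.91 · e^(0.0794 × 3/12) = 20.91 × 1.020048 = 21.3292
Value of long forward = (F − K)·e^(−rT) = (21.3292 − 22.99) · e^(−0.0610·3/12)
= -1.6608 × 0.984866 = -1.64
Short position value = −(long value) = $1.64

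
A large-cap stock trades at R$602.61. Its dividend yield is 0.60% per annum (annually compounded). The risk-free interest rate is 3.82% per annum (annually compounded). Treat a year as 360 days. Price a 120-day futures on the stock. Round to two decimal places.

R$608.97

F = S · (1+r)^T / (1+q)^T
= 602.61 × 1.012575 / 1.001996 = 602.61 × 1.010558
F = R$608.97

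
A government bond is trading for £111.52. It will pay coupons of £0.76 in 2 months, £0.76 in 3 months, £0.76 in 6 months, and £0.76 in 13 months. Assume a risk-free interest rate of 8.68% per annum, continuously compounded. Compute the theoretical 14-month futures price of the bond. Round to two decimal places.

PV(coupons) I = 0.76·e^(−0.0868·2/12) + 0.76·e^(−0.0868·3/12) + 0.76·e^(−0.0868·6/12) + 0.76·e^(−0.0868·13/12)
I = 0.7491 + 0.7437 + 0.7277 + 0.6918 = 2.9123
F = (S − I)·e^(rT) = (111.52 − 2.9123) · e^(0.0868·14/12)
= 108.6077 · e^0.101267 = 108.6077 × 1.106572 = £120.18

£120.18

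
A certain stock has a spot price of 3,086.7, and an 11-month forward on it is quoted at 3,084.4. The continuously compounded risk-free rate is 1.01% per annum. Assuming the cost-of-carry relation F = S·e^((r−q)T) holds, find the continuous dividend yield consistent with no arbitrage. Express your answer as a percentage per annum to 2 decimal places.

1.09%

From F = S·e^((r−q)T): (r − q) = ln(F/S)/T
ln(3084.4/3086.7) = ln(0.999255) = -0.000745
(r − q) = -0.000745 / (11/12) = -0.000813
q = r − ln(F/S)/T = 0.0101 + 0.000813 = 0.010913
q = 1.09%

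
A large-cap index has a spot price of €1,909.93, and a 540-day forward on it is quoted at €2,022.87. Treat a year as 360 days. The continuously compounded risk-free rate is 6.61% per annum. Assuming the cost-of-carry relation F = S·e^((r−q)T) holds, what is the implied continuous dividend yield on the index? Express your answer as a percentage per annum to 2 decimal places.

2.78%

From F = S·e^((r−q)T): (r − q) = ln(F/S)/T
ln(2022.87/1909.93) = ln(1.059133) = 0.057451
(r − q) = 0.057451 / (540/360) = 0.038301
q = r − ln(F/S)/T = 0.0661 − 0.038301 = 0.027799
q = 2.78%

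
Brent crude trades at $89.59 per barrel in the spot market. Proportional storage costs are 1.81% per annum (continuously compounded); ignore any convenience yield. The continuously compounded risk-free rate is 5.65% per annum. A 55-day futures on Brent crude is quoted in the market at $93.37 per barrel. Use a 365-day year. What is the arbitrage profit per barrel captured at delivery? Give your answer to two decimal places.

$2.77 per barrel

Fair futures: F* = S·e^(carry·T), with carry = (r + u) = 0.0565 + 0.0181 = 0.0746
F* = 89.59 · e^(0.0746 × 55/365) = 89.59 · e^0.011241 = 89.59 × 1.011304 = $90.6027
Market $93.37 > fair $90.6027: forward overpriced → cash-and-carry (buy spot, short the forward).
At maturity, profit = |F_mkt − F*| = |93.37 − 90.6027| = $2.77 per barrel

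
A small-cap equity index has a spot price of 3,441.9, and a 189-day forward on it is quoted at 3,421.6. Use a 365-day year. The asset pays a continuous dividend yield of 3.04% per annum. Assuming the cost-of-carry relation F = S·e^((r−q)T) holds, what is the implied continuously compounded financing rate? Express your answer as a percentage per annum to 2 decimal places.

From F = S·e^((r−q)T): (r − q) = ln(F/S)/T
ln(3421.6/3441.9) = ln(0.994102) = -0.005915
(r − q) = -0.005915 / (189/365) = -0.011423
r = ln(F/S)/T + q = -0.011423 + 0.0304 = 0.018977
r = 1.90%

1.90%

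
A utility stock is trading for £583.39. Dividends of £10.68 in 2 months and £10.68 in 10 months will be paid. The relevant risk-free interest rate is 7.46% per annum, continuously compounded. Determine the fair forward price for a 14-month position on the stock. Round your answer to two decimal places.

£613.98

PV(dividends) I = 10.68·e^(−0.0746·2/12) + 10.68·e^(−0.0746·10/12)
I = 10.5480 + 10.0363 = 20.5843
F = (S − I)·e^(rT) = (583.39 − 20.5843) · e^(0.0746·14/12)
= 562.8057 · e^0.087033 = 562.8057 × 1.090933 = £613.98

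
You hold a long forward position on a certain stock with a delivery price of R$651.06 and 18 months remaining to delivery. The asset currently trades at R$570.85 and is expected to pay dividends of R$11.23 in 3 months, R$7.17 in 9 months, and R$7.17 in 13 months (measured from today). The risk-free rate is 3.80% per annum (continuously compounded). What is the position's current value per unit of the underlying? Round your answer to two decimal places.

-R$69.11

PV(remaining dividends) I = 11.23·e^(−0.0380·3/12) + 7.17·e^(−0.0380·9/12) + 7.17·e^(−0.0380·13/12) = 24.9732
Current forward F = (S − I)·e^(rT) = (570.85 − 24.9732)·e^(0.0380·18/12) = 545.8768 × 1.058656 = 577.8957
Value (long) = (F − K)·e^(−rT) = (577.8957 − 651.06) × 0.944594 = -69.1106
Value = -R$69.11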